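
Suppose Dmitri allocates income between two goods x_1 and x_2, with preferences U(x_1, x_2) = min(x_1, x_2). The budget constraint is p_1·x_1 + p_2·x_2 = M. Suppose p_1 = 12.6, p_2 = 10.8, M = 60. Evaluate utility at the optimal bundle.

V = 2.5641

Leontief preferences: the optimum is at the kink where x_1/1 = x_2/1, i.e. x_2 = x_1.
Budget: p_1·x_1 + p_2·x_1 = M, so (p_1 + p_2)·x_1 = M.
Demand: x_1*(p_1,p_2,M) = M/(p_1 + p_2), x_2* = M/(p_1 + p_2).
Here 12.6 + 10.8 = 23.4, giving x_1* = 2.5641 and x_2* = 2.5641.
Utility at the optimum: U(2.5641, 2.5641) = 2.5641.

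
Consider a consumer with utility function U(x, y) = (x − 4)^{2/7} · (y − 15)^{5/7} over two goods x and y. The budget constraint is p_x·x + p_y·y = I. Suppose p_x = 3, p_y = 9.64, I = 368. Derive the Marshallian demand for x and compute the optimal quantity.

x* = 24.1333

Discretionary income = 368 − 4·3 − 15·9.64 = 211.4; x* = 4 + 2/7·211.4/3 = 24.1333.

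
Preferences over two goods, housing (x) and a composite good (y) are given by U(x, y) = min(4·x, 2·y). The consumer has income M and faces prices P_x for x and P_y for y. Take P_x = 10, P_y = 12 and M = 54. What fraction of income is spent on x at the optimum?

share on x = 0.2941

With perfect complements, no substitution: consume in ratio x:y = 2:4.
Budget: P_x·x + P_y·2·x = M, so (2·P_x + 4·P_y)·x = 2·M.
Demand: x*(P_x,P_y,M) = 2·M/(2·P_x + 4·P_y), y* = 4·M/(2·P_x + 4·P_y).
Here 2·10 + 4·12 = 68, giving x* = 1.5882 and y* = 3.1765.
Expenditure on x: 10·1.5882 = 15.8824; share = 0.2941.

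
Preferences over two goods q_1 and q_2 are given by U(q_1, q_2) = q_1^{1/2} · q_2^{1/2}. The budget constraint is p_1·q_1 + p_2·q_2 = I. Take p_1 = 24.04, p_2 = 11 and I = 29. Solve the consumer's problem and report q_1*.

q_1* = 0.6032

Demand: q_1*(p_1,p_2,I) = 0.5·I/p_1 and q_2* = 0.5·I/p_2.
At p_1=24.04, p_2=11, I=29: q_1* = 0.5·29/24.04 = 0.6032.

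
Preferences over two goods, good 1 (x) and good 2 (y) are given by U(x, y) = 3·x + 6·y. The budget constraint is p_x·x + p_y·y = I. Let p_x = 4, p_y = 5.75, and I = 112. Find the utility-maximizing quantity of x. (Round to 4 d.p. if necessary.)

x* = 0

Linear utility — the consumer picks whichever good has higher MU/price: 3/4 = 0.75 vs 6/5.75 = 1.0435.
y gives more utility per dollar, so spend all income on y: y* = I/p_y, x* = 0.
Numerically: x* = 0, y* = 19.4783.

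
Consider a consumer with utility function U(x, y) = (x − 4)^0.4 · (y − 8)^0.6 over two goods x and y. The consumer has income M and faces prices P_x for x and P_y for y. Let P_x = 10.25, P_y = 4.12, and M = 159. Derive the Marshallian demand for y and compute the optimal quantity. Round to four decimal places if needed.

y* = 20.3845

Let x' = x−4, y' = y−8. MRS = (2/3)·y'/x' = P_x/P_y.
Substituting into the budget: x* = 4 + 0.4·(M − 4·P_x − 8·P_y)/P_x, and y* = 8 + 0.6·(…)/P_y.
Discretionary income = 159 − 4·10.25 − 8·4.12 = 85.04; y* = 8 + 0.6·85.04/4.12 = 20.3845.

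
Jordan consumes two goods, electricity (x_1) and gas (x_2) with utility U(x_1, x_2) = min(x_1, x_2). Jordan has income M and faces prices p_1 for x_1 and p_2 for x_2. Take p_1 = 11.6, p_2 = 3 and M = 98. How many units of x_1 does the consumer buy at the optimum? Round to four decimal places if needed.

With perfect complements, no substitution: consume in ratio x_1:x_2 = 1:1.
Budget: p_1·x_1 + p_2·x_1 = M, so (p_1 + p_2)·x_1 = M.
Demand: x_1*(p_1,p_2,M) = M/(p_1 + p_2), x_2* = M/(p_1 + p_2).
Here 11.6 + 3 = 14.6, giving x_1* = 6.7123.

x_1* = 6.7123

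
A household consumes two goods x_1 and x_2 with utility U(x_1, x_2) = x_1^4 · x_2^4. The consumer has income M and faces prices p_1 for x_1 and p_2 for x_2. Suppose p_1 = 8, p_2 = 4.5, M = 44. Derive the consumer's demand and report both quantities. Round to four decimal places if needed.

x_1* = 2.75, x_2* = 4.8889

At p_1=8, p_2=4.5, M=44: x_1* = 0.5·44/8 = 2.75, x_2* = 4.8889.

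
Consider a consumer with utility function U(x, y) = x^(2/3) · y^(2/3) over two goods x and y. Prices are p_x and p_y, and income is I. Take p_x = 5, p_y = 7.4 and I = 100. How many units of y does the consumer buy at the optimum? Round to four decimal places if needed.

y* = 6.7568

Demand: x*(p_x,p_y,I) = 0.5·I/p_x and y* = 0.5·I/p_y.
At p_x=5, p_y=7.4, I=100: y* = 0.5·100/7.4 = 6.7568.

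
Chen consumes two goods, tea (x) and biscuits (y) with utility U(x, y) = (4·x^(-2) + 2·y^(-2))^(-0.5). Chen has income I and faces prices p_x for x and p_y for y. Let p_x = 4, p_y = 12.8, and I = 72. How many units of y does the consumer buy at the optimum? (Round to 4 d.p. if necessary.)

MRS = MU_x/MU_y = 2·(y/x)^(3). Set equal to p_x/p_y.
Hence y/x = ((1/2)·p_x/p_y)^(1/(3)), i.e. raised to the 1/3 power.
Substitute y = (y/x)·x into the budget: x* = I/(p_x + p_y·(y/x)).
Numerically y/x = 0.538609, so x* = 72/(4 + 12.8·0.538609) = 6.609 and y* = 0.538609·6.609 = 3.5597.

y* = 3.5597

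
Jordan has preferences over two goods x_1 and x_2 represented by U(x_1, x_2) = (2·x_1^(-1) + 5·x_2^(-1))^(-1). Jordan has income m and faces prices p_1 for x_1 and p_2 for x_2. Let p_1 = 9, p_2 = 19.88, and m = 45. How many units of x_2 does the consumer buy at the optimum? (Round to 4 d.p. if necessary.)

x_2* = 1.5879

From the CES first-order condition, (2/5)·(x_2/x_1)^(2) = p_1/p_2.
Hence x_2/x_1 = ((5/2)·p_1/p_2)^(1/(2)), i.e. raised to the 0.5 power.
Substitute x_2 = (x_2/x_1)·x_1 into the budget: x_1* = m/(p_1 + p_2·(x_2/x_1)).
Numerically x_2/x_1 = 1.063857, so x_1* = 45/(9 + 19.88·1.063857) = 1.4926 and x_2* = 1.063857·1.4926 = 1.5879.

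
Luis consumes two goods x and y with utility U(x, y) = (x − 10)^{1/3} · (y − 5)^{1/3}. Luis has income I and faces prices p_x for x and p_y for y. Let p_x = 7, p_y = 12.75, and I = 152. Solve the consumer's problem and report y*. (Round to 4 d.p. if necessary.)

MRS = (y−5)/(x−10). Tangency with p_x/p_y gives y−5 = (p_x/p_y)·(x−10).
Substituting into the budget: x* = 10 + 0.5·(I − 10·p_x − 5·p_y)/p_x, and y* = 5 + 0.5·(…)/p_y.
Discretionary income = 152 − 10·7 − 5·12.75 = 18.25; y* = 5 + 0.5·18.25/12.75 = 5.7157.

y* = 5.7157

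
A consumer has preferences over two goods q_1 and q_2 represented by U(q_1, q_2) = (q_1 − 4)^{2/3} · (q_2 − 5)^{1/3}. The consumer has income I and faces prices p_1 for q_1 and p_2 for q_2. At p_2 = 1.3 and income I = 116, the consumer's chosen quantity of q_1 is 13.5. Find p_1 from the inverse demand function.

p_1 = 6

This is Cobb-Douglas in (q_1−4, q_2−5): tangency gives 2/3·p_2·(q_2−5) = 1/3·p_1·(q_1−4).
Substituting into the budget: q_1* = 4 + 2/3·(I − 4·p_1 − 5·p_2)/p_1, and q_2* = 5 + 1/3·(…)/p_2.
Set q_1* = 13.5 in the demand function and solve for p_1: p_1 = 6.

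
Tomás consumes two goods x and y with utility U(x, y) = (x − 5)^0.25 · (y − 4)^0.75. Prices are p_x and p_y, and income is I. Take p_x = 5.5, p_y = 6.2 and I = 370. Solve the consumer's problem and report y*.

y* = 42.4315

After buying the subsistence bundle (5, 4), a share 0.25 of the remaining income goes to x: x* = 5 + 0.25·(I − 5p_x − 4p_y)/p_x.
Discretionary income = 370 − 5·5.5 − 4·6.2 = 317.7; y* = 4 + 0.75·317.7/6.2 = 42.4315.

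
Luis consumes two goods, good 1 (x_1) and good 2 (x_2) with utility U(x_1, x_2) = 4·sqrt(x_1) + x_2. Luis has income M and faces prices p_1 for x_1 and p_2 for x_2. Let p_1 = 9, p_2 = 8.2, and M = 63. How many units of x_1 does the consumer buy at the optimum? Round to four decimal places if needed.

Set MRS = p_1/p_2: 2·x_1^(−1/2) = p_1/p_2.
Solve: √x_1 = 2·p_2/p_1, so x_1*(p_1,p_2) = (2·p_2/p_1)², and x_2* = (M − p_1·x_1*)/p_2.
Plugging in: x_1* = (2·8.2/9)² = 3.3205.

x_1* = 3.3205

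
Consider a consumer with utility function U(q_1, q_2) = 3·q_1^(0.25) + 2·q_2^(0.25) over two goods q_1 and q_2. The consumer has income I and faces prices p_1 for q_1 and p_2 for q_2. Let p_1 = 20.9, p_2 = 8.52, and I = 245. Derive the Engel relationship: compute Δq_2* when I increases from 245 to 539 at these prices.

MU_q_1 ∝ 3·q_1^(-0.75), MU_q_2 ∝ 2·q_2^(-0.75), so MRS = (3/2)·(q_2/q_1)^(0.75) = p_1/p_2.
Solve for the ratio: q_2/q_1 = [(2/3)·p_1/p_2]^(4/3).
With the ratio pinned down, the budget gives q_1* = I/(p_1 + p_2·(q_2/q_1)) and q_2* = (q_2/q_1)·q_1*.
Numerically q_2/q_1 = 1.926729, so q_1* = 245/(20.9 + 8.52·1.926729) = 6.5656 and q_2* = 1.926729·6.5656 = 12.6501.
At I' = 539: q_2* = 27.8303. Change: 27.8303 − 12.6501 = 15.1801.

Δq_2* = 15.1801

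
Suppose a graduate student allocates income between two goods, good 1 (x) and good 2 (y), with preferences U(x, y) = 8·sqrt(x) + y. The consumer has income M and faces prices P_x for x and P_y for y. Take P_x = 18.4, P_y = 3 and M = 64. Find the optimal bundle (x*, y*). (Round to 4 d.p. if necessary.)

MU_x = 4/√x, MU_y = 1. Tangency: 4/√x = P_x/P_y.
Thus x* = (4·P_y/P_x)² — independent of M — with the rest of income spent on y.
Plugging in: x* = (4·3/18.4)² = 0.4253, y* = 18.7246.

x* = 0.4253, y* = 18.7246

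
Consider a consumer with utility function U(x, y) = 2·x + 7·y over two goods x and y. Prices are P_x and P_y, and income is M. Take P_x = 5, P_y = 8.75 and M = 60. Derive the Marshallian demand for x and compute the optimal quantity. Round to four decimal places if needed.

Numerically: x* = 0, y* = 6.8571.

x* = 0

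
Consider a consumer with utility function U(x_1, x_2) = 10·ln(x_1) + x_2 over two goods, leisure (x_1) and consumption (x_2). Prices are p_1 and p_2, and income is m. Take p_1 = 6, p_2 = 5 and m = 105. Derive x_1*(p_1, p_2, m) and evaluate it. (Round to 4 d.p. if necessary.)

MU_x_1 = 10/x_1, MU_x_2 = 1. Tangency: 10/x_1 = p_1/p_2.
So x_1*(p_1,p_2) = 10·p_2/p_1, independent of income; and x_2* = (m − 10·p_2)/p_2.
At the given prices: x_1* = 10·5/6 = 8.3333.

x_1* = 8.3333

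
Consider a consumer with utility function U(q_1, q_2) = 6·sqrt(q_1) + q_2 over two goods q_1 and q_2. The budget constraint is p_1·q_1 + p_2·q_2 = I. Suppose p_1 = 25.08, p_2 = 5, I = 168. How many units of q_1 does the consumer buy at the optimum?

q_1* = 0.3577

Set MRS = p_1/p_2: 3·q_1^(−1/2) = p_1/p_2.
Thus q_1* = (3·p_2/p_1)² — independent of I — with the rest of income spent on q_2.
Plugging in: q_1* = (3·5/25.08)² = 0.3577.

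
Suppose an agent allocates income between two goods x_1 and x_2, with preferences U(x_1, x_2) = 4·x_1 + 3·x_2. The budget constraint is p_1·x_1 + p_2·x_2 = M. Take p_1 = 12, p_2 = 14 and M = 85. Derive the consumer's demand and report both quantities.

x_1* = 7.0833, x_2* = 0

Perfect substitutes: compare marginal utility per dollar. 4/p_1 vs 3/p_2 → 0.3333 vs 0.2143.
x_1 gives more utility per dollar, so spend all income on x_1: x_1* = M/p_1, x_2* = 0.
Numerically: x_1* = 7.0833, x_2* = 0.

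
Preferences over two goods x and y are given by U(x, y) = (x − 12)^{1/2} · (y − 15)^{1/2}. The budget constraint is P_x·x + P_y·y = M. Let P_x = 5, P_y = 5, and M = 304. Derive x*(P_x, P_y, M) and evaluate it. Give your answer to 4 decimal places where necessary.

x* = 28.9

This is Cobb-Douglas in (x−12, y−15): tangency gives 0.5·P_y·(y−15) = 0.5·P_x·(x−12).
Substituting into the budget: x* = 12 + 0.5·(M − 12·P_x − 15·P_y)/P_x, and y* = 15 + 0.5·(…)/P_y.
Discretionary income = 304 − 12·5 − 15·5 = 169; x* = 12 + 0.5·169/5 = 28.9.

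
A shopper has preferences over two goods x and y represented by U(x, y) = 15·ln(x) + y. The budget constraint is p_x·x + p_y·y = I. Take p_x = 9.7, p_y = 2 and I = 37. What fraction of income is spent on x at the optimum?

share on x = 0.8108

Set MRS = p_x/p_y: (15/x)/1 = p_x/p_y.
So x*(p_x,p_y) = 15·p_y/p_x, independent of income; and y* = (I − 15·p_y)/p_y.
At the given prices: x* = 15·2/9.7 = 3.0928, and y* = 3.5.
Expenditure on x: 9.7·3.0928 = 30; share = 0.8108.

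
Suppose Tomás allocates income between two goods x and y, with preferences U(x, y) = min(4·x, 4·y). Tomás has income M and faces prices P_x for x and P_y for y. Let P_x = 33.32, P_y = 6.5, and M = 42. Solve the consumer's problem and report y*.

With perfect complements, no substitution: consume in ratio x:y = 4:4.
Budget: P_x·x + P_y·x = M, so (4·P_x + 4·P_y)·x = 4·M.
Demand: x*(P_x,P_y,M) = 4·M/(4·P_x + 4·P_y), y* = 4·M/(4·P_x + 4·P_y).
Here 4·33.32 + 4·6.5 = 159.28, giving y* = 1.0547.

y* = 1.0547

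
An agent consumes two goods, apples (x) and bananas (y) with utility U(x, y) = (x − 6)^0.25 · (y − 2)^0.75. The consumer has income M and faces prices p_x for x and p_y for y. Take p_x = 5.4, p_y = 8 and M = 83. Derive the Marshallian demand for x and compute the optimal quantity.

Substituting into the budget: x* = 6 + 0.25·(M − 6·p_x − 2·p_y)/p_x, and y* = 2 + 0.75·(…)/p_y.
Discretionary income = 83 − 6·5.4 − 2·8 = 34.6; x* = 6 + 0.25·34.6/5.4 = 7.6019.

x* = 7.6019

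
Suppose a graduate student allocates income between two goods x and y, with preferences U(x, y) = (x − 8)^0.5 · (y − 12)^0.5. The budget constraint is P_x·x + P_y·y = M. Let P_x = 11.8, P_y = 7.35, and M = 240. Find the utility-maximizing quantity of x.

x* = 10.4322

Let x' = x−8, y' = y−12. MRS = y'/x' = P_x/P_y.
After buying the subsistence bundle (8, 12), a share 0.5 of the remaining income goes to x: x* = 8 + 0.5·(M − 8P_x − 12P_y)/P_x.
Discretionary income = 240 − 8·11.8 − 12·7.35 = 57.4; x* = 8 + 0.5·57.4/11.8 = 10.4322.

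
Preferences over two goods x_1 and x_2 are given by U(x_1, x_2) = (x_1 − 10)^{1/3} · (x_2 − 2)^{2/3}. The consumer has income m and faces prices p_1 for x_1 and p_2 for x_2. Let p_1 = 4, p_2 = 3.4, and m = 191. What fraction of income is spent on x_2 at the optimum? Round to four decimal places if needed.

share on x_2 = 0.5389

MRS = (1/2)·(x_2−2)/(x_1−10). Tangency with p_1/p_2 gives x_2−2 = 2·(p_1/p_2)·(x_1−10).
After buying the subsistence bundle (10, 2), a share 1/3 of the remaining income goes to x_1: x_1* = 10 + 1/3·(m − 10p_1 − 2p_2)/p_1.
Discretionary income = 191 − 10·4 − 2·3.4 = 144.2; x_1* = 10 + 1/3·144.2/4 = 22.0167; x_2* = 2 + 2/3·144.2/3.4 = 30.2745.
Expenditure on x_2: 3.4·30.2745 = 102.9333; share = 0.5389.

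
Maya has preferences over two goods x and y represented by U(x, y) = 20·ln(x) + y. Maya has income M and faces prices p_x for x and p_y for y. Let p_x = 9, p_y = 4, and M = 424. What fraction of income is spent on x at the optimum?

Set MRS = p_x/p_y: (20/x)/1 = p_x/p_y.
So x*(p_x,p_y) = 20·p_y/p_x, independent of income; and y* = (M − 20·p_y)/p_y.
At the given prices: x* = 20·4/9 = 8.8889, and y* = 86.
Expenditure on x: 9·8.8889 = 80; share = 0.1887.

share on x = 0.1887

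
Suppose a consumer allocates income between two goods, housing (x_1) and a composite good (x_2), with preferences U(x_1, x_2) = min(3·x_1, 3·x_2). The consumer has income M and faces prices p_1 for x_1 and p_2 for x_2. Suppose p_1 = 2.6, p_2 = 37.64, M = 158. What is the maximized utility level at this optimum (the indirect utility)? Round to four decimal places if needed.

Leontief preferences: the optimum is at the kink where x_1/3 = x_2/3, i.e. x_2 = x_1.
Budget: p_1·x_1 + p_2·x_1 = M, so (3·p_1 + 3·p_2)·x_1 = 3·M.
Demand: x_1*(p_1,p_2,M) = 3·M/(3·p_1 + 3·p_2), x_2* = 3·M/(3·p_1 + 3·p_2).
Here 3·2.6 + 3·37.64 = 120.72, giving x_1* = 3.9264 and x_2* = 3.9264.
Utility at the optimum: U(3.9264, 3.9264) = 11.7793.

V = 11.7793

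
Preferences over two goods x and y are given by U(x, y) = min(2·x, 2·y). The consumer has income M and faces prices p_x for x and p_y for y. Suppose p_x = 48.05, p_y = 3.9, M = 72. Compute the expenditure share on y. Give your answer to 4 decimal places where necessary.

share on y = 0.0751

Leontief preferences: the optimum is at the kink where x/2 = y/2, i.e. y = x.
Budget: p_x·x + p_y·x = M, so (2·p_x + 2·p_y)·x = 2·M.
Demand: x*(p_x,p_y,M) = 2·M/(2·p_x + 2·p_y), y* = 2·M/(2·p_x + 2·p_y).
Here 2·48.05 + 2·3.9 = 103.9, giving x* = 1.3859 and y* = 1.3859.
Expenditure on y: 3.9·1.3859 = 5.4052; share = 0.0751.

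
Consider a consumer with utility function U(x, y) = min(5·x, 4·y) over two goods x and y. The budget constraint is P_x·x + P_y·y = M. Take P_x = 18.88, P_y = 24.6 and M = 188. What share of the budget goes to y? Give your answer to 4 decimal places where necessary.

Leontief preferences: the optimum is at the kink where x/4 = y/5, i.e. y = (5/4)·x.
Budget: P_x·x + P_y·(5/4)·x = M, so (4·P_x + 5·P_y)·x = 4·M.
Demand: x*(P_x,P_y,M) = 4·M/(4·P_x + 5·P_y), y* = 5·M/(4·P_x + 5·P_y).
Here 4·18.88 + 5·24.6 = 198.52, giving x* = 3.788 and y* = 4.735.
Expenditure on y: 24.6·4.735 = 116.482; share = 0.6196.

share on y = 0.6196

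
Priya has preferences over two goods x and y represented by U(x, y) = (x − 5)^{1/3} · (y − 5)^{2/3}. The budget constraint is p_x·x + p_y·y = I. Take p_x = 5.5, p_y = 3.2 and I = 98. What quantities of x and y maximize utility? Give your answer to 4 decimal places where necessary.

x* = 8.303, y* = 16.3542

MRS = (1/2)·(y−5)/(x−5). Tangency with p_x/p_y gives y−5 = 2·(p_x/p_y)·(x−5).
Substituting into the budget: x* = 5 + 1/3·(I − 5·p_x − 5·p_y)/p_x, and y* = 5 + 2/3·(…)/p_y.
Discretionary income = 98 − 5·5.5 − 5·3.2 = 54.5; x* = 5 + 1/3·54.5/5.5 = 8.303; y* = 5 + 2/3·54.5/3.2 = 16.3542.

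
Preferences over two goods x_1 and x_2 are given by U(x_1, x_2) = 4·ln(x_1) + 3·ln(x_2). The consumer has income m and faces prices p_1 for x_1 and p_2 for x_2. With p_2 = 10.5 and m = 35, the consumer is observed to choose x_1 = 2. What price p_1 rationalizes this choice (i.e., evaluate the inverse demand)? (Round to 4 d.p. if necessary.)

The MRS is (4/3)·x_2/x_1. Set MRS = p_1/p_2.
Rearranging, p_2·x_2 = (3/4)·p_1·x_1. Substituting into the budget gives p_1·x_1·(1 + (3/4)) = m.
Demand: x_1*(p_1,p_2,m) = 4/7·m/p_1 and x_2* = 3/7·m/p_2.
Set x_1* = 2 in the demand function and solve for p_1: p_1 = 10.

p_1 = 10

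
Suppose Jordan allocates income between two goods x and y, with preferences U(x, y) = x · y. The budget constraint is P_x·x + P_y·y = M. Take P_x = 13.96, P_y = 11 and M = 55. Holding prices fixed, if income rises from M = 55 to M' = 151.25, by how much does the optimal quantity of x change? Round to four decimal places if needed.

Δx* = 3.4473

The MRS is y/x. Set MRS = P_x/P_y.
Rearranging, P_y·y = P_x·x. Substituting into the budget gives P_x·x·(1 + 1) = M.
Demand: x*(P_x,P_y,M) = 0.5·M/P_x and y* = 0.5·M/P_y.
At P_x=13.96, P_y=11, M=55: x* = 0.5·55/13.96 = 1.9699.
At M' = 151.25: x* = 5.4173. Change: 5.4173 − 1.9699 = 3.4473.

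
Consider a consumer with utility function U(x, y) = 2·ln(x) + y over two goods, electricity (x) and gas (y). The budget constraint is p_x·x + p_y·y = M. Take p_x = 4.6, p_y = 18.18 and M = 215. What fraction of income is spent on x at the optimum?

share on x = 0.1691

So x*(p_x,p_y) = 2·p_y/p_x, independent of income; and y* = (M − 2·p_y)/p_y.
At the given prices: x* = 2·18.18/4.6 = 7.9043, and y* = 9.8262.
Expenditure on x: 4.6·7.9043 = 36.36; share = 0.1691.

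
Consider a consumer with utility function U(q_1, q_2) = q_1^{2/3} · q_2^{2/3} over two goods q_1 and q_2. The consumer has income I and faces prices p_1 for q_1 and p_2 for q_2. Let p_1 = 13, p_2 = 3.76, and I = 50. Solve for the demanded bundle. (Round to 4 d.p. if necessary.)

q_1* = 1.9231, q_2* = 6.6489

MU_q_1/MU_q_2 = (2/3·q_2)/(2/3·q_1); tangency sets this equal to p_1/p_2.
So 2/3·p_2·q_2 = 2/3·p_1·q_1; combined with the budget, a share 0.5 of income goes to q_1.
Demand: q_1*(p_1,p_2,I) = 0.5·I/p_1 and q_2* = 0.5·I/p_2.
At p_1=13, p_2=3.76, I=50: q_1* = 0.5·50/13 = 1.9231, q_2* = 6.6489.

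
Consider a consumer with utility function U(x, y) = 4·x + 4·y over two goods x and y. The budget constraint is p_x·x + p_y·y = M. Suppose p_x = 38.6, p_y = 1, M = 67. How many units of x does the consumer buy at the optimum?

Perfect substitutes: compare marginal utility per dollar. 4/p_x vs 4/p_y → 0.1036 vs 4.
y gives more utility per dollar, so spend all income on y: y* = M/p_y, x* = 0.
Numerically: x* = 0, y* = 67.

x* = 0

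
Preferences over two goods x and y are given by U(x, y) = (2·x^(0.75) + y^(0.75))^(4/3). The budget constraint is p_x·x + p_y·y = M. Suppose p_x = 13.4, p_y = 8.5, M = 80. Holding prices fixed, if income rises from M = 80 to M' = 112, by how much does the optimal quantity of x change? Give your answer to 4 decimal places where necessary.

MRS = MU_x/MU_y = 2·(y/x)^(0.25). Set equal to p_x/p_y.
Solve for the ratio: y/x = [(1/2)·p_x/p_y]^(4).
Substitute y = (y/x)·x into the budget: x* = M/(p_x + p_y·(y/x)).
Numerically y/x = 0.386032, so x* = 80/(13.4 + 8.5·0.386032) = 4.7958.
At M' = 112: x* = 6.7141. Change: 6.7141 − 4.7958 = 1.9183.

Δx* = 1.9183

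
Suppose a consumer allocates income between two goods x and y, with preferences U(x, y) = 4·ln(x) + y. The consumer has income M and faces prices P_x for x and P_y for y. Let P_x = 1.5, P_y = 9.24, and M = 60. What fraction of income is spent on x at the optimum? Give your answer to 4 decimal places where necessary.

Set MRS = P_x/P_y: (4/x)/1 = P_x/P_y.
So x*(P_x,P_y) = 4·P_y/P_x, independent of income; and y* = (M − 4·P_y)/P_y.
At the given prices: x* = 4·9.24/1.5 = 24.64, and y* = 2.4935.
Expenditure on x: 1.5·24.64 = 36.96; share = 0.616.

share on x = 0.616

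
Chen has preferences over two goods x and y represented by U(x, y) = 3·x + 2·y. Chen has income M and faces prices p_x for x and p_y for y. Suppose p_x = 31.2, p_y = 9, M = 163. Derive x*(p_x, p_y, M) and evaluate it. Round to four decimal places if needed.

x* = 0

Numerically: x* = 0, y* = 18.1111.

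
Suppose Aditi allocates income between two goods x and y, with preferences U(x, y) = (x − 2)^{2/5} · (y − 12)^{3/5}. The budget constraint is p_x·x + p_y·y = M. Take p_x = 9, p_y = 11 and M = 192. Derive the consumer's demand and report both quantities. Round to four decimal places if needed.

x* = 3.8667, y* = 14.2909

Substituting into the budget: x* = 2 + 0.4·(M − 2·p_x − 12·p_y)/p_x, and y* = 12 + 0.6·(…)/p_y.
Discretionary income = 192 − 2·9 − 12·11 = 42; x* = 2 + 0.4·42/9 = 3.8667; y* = 12 + 0.6·42/11 = 14.2909.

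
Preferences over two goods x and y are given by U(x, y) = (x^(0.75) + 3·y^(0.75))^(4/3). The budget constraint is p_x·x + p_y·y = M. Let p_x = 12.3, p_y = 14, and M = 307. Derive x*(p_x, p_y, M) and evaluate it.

MU_x ∝ x^(-0.25), MU_y ∝ 3·y^(-0.25), so MRS = (1/3)·(y/x)^(0.25) = p_x/p_y.
Solve for the ratio: y/x = [3·p_x/p_y]^(4).
Substitute y = (y/x)·x into the budget: x* = M/(p_x + p_y·(y/x)).
Numerically y/x = 48.260667, so x* = 307/(12.3 + 14·48.260667) = 0.4463.

x* = 0.4463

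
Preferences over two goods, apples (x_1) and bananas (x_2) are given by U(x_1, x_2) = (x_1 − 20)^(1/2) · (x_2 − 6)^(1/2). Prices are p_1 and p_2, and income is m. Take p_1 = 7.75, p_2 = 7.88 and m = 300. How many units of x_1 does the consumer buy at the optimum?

x_1* = 26.3045

Let x_1' = x_1−20, x_2' = x_2−6. MRS = x_2'/x_1' = p_1/p_2.
After buying the subsistence bundle (20, 6), a share 0.5 of the remaining income goes to x_1: x_1* = 20 + 0.5·(m − 20p_1 − 6p_2)/p_1.
Discretionary income = 300 − 20·7.75 − 6·7.88 = 97.72; x_1* = 20 + 0.5·97.72/7.75 = 26.3045.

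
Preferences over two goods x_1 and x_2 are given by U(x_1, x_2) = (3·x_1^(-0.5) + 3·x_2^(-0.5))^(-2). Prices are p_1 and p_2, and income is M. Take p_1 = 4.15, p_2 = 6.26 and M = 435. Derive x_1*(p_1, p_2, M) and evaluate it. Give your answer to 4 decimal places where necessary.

x_1* = 48.8246

From the CES first-order condition, (x_2/x_1)^(1.5) = p_1/p_2.
Solve for the ratio: x_2/x_1 = [p_1/p_2]^(2/3).
With the ratio pinned down, the budget gives x_1* = M/(p_1 + p_2·(x_2/x_1)) and x_2* = (x_2/x_1)·x_1*.
Numerically x_2/x_1 = 0.760296, so x_1* = 435/(4.15 + 6.26·0.760296) = 48.8246.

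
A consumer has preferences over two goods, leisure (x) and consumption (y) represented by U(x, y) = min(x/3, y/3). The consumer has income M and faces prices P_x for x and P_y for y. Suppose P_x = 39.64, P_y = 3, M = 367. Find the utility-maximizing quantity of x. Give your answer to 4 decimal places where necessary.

Here 3·39.64 + 3·3 = 127.92, giving x* = 8.6069.

x* = 8.6069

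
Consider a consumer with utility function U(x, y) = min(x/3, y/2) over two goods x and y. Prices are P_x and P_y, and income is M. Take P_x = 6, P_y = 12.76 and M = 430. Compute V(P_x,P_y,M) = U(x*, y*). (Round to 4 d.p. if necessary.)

V = 9.8805

With perfect complements, no substitution: consume in ratio x:y = 3:2.
Budget: P_x·x + P_y·(2/3)·x = M, so (3·P_x + 2·P_y)·x = 3·M.
Demand: x*(P_x,P_y,M) = 3·M/(3·P_x + 2·P_y), y* = 2·M/(3·P_x + 2·P_y).
Here 3·6 + 2·12.76 = 43.52, giving x* = 29.6415 and y* = 19.761.
Utility at the optimum: U(29.6415, 19.761) = 9.8805.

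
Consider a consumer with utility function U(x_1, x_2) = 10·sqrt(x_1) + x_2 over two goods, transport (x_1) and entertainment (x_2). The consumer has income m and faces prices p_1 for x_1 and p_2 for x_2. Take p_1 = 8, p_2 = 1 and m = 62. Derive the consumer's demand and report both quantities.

MU_x_1 = 5/√x_1, MU_x_2 = 1. Tangency: 5/√x_1 = p_1/p_2.
Thus x_1* = (5·p_2/p_1)² — independent of m — with the rest of income spent on x_2.
Plugging in: x_1* = (5·1/8)² = 0.3906, x_2* = 58.875.

x_1* = 0.3906, x_2* = 58.875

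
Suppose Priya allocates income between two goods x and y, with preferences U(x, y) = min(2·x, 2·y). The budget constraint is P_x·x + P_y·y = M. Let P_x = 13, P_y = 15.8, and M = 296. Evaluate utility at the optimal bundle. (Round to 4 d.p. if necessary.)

V = 20.5556

With perfect complements, no substitution: consume in ratio x:y = 2:2.
Budget: P_x·x + P_y·x = M, so (2·P_x + 2·P_y)·x = 2·M.
Demand: x*(P_x,P_y,M) = 2·M/(2·P_x + 2·P_y), y* = 2·M/(2·P_x + 2·P_y).
Here 2·13 + 2·15.8 = 57.6, giving x* = 10.2778 and y* = 10.2778.
Utility at the optimum: U(10.2778, 10.2778) = 20.5556.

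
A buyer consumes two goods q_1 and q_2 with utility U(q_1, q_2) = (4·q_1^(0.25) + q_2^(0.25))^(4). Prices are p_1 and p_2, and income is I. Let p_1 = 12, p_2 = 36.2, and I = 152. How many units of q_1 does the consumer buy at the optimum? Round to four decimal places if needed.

MU_q_1 ∝ 4·q_1^(-0.75), MU_q_2 ∝ q_2^(-0.75), so MRS = 4·(q_2/q_1)^(0.75) = p_1/p_2.
Solve for the ratio: q_2/q_1 = [(1/4)·p_1/p_2]^(4/3).
With the ratio pinned down, the budget gives q_1* = I/(p_1 + p_2·(q_2/q_1)) and q_2* = (q_2/q_1)·q_1*.
Numerically q_2/q_1 = 0.036131, so q_1* = 152/(12 + 36.2·0.036131) = 11.4217.

q_1* = 11.4217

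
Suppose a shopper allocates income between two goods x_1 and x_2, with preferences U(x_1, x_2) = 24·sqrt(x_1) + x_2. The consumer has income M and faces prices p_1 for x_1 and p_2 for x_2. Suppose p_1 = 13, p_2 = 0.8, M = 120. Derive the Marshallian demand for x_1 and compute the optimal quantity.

Set MRS = p_1/p_2: 12·x_1^(−1/2) = p_1/p_2.
Solve: √x_1 = 12·p_2/p_1, so x_1*(p_1,p_2) = (12·p_2/p_1)², and x_2* = (M − p_1·x_1*)/p_2.
Plugging in: x_1* = (12·0.8/13)² = 0.5453.

x_1* = 0.5453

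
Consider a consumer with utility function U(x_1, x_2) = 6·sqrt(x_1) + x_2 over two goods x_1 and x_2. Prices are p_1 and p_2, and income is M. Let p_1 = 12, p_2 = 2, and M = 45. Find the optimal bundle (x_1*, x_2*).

Thus x_1* = (3·p_2/p_1)² — independent of M — with the rest of income spent on x_2.
Plugging in: x_1* = (3·2/12)² = 0.25, x_2* = 21.

x_1* = 0.25, x_2* = 21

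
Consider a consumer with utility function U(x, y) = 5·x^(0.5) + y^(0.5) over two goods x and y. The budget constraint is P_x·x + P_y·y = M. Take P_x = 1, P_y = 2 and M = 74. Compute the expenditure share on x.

From the CES first-order condition, 5·(y/x)^(0.5) = P_x/P_y.
Solve for the ratio: y/x = [(1/5)·P_x/P_y]^(2).
Substitute y = (y/x)·x into the budget: x* = M/(P_x + P_y·(y/x)).
Numerically y/x = 0.01, so x* = 74/(1 + 2·0.01) = 72.549 and y* = 0.01·72.549 = 0.7255.
Expenditure on x: 1·72.549 = 72.549; share = 0.9804.

share on x = 0.9804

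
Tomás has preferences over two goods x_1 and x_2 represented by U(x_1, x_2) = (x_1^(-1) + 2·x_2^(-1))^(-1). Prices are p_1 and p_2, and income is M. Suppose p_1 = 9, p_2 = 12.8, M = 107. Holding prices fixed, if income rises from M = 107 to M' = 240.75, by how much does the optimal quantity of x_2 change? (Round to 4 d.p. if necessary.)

MRS = MU_x_1/MU_x_2 = (1/2)·(x_2/x_1)^(2). Set equal to p_1/p_2.
Hence x_2/x_1 = (2·p_1/p_2)^(1/(2)), i.e. raised to the 0.5 power.
Substitute x_2 = (x_2/x_1)·x_1 into the budget: x_1* = M/(p_1 + p_2·(x_2/x_1)).
Numerically x_2/x_1 = 1.185854, so x_1* = 107/(9 + 12.8·1.185854) = 4.4253 and x_2* = 1.185854·4.4253 = 5.2478.
At M' = 240.75: x_2* = 11.8076. Change: 11.8076 − 5.2478 = 6.5598.

Δx_2* = 6.5598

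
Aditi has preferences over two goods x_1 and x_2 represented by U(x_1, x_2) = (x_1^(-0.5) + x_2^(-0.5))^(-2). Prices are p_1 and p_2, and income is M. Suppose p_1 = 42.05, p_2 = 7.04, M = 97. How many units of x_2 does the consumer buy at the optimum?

Substitute x_2 = (x_2/x_1)·x_1 into the budget: x_1* = M/(p_1 + p_2·(x_2/x_1)).
Numerically x_2/x_1 = 3.292018, so x_1* = 97/(42.05 + 7.04·3.292018) = 1.4871 and x_2* = 3.292018·1.4871 = 4.8957.

x_2* = 4.8957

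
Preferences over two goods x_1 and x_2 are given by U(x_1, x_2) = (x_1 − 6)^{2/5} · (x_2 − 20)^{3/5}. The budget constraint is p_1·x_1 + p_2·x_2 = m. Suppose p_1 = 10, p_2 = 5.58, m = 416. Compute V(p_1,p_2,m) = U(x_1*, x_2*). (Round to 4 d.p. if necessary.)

V = 17.6944

This is Cobb-Douglas in (x_1−6, x_2−20): tangency gives 0.4·p_2·(x_2−20) = 0.6·p_1·(x_1−6).
After buying the subsistence bundle (6, 20), a share 0.4 of the remaining income goes to x_1: x_1* = 6 + 0.4·(m − 6p_1 − 20p_2)/p_1.
Discretionary income = 416 − 6·10 − 20·5.58 = 244.4; x_1* = 6 + 0.4·244.4/10 = 15.776; x_2* = 20 + 0.6·244.4/5.58 = 46.2796.
Utility at the optimum: U(15.776, 46.2796) = 17.6944.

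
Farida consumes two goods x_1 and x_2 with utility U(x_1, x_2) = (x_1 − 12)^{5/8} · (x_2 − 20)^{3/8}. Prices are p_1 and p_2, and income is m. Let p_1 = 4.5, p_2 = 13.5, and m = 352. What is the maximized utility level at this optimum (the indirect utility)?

Let x_1' = x_1−12, x_2' = x_2−20. MRS = (5/3)·x_2'/x_1' = p_1/p_2.
After buying the subsistence bundle (12, 20), a share 0.625 of the remaining income goes to x_1: x_1* = 12 + 0.625·(m − 12p_1 − 20p_2)/p_1.
Discretionary income = 352 − 12·4.5 − 20·13.5 = 28; x_1* = 12 + 0.625·28/4.5 = 15.8889; x_2* = 20 + 0.375·28/13.5 = 20.7778.
Utility at the optimum: U(15.8889, 20.7778) = 2.1267.

V = 2.1267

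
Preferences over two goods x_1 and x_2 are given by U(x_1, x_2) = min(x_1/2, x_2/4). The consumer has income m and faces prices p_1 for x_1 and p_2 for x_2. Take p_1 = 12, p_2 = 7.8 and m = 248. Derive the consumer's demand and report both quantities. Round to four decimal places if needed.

x_1* = 8.9855, x_2* = 17.971

With perfect complements, no substitution: consume in ratio x_1:x_2 = 2:4.
Budget: p_1·x_1 + p_2·2·x_1 = m, so (2·p_1 + 4·p_2)·x_1 = 2·m.
Demand: x_1*(p_1,p_2,m) = 2·m/(2·p_1 + 4·p_2), x_2* = 4·m/(2·p_1 + 4·p_2).
Here 2·12 + 4·7.8 = 55.2, giving x_1* = 8.9855 and x_2* = 17.971.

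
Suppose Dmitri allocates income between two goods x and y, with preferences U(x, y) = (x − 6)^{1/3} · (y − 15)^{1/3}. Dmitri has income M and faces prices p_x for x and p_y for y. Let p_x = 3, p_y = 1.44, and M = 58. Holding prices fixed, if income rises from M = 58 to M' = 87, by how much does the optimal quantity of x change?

Δx* = 4.8333

Let x' = x−6, y' = y−15. MRS = y'/x' = p_x/p_y.
Substituting into the budget: x* = 6 + 0.5·(M − 6·p_x − 15·p_y)/p_x, and y* = 15 + 0.5·(…)/p_y.
Discretionary income = 58 − 6·3 − 15·1.44 = 18.4; x* = 6 + 0.5·18.4/3 = 9.0667.
At M' = 87: x* = 13.9. Change: 13.9 − 9.0667 = 4.8333.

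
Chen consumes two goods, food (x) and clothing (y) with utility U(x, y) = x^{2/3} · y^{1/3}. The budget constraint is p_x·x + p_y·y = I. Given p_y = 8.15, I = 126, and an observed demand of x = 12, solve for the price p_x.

p_x = 7

MU_x/MU_y = (2/3·y)/(1/3·x); tangency sets this equal to p_x/p_y.
So 2/3·p_y·y = 1/3·p_x·x; combined with the budget, a share 2/3 of income goes to x.
Demand: x*(p_x,p_y,I) = 2/3·I/p_x and y* = 1/3·I/p_y.
Set x* = 12 in the demand function and solve for p_x: p_x = 7.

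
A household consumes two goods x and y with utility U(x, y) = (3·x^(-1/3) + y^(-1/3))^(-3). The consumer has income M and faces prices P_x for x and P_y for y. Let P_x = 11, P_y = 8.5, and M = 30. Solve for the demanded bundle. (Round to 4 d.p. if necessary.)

x* = 1.9324, y* = 1.0286

With the ratio pinned down, the budget gives x* = M/(P_x + P_y·(y/x)) and y* = (y/x)·x*.
Numerically y/x = 0.532279, so x* = 30/(11 + 8.5·0.532279) = 1.9324 and y* = 0.532279·1.9324 = 1.0286.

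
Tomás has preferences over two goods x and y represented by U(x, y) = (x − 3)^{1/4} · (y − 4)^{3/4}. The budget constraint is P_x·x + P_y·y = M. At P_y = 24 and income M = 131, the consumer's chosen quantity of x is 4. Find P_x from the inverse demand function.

P_x = 5

This is Cobb-Douglas in (x−3, y−4): tangency gives 0.25·P_y·(y−4) = 0.75·P_x·(x−3).
After buying the subsistence bundle (3, 4), a share 0.25 of the remaining income goes to x: x* = 3 + 0.25·(M − 3P_x − 4P_y)/P_x.
Set x* = 4 in the demand function and solve for P_x: P_x = 5.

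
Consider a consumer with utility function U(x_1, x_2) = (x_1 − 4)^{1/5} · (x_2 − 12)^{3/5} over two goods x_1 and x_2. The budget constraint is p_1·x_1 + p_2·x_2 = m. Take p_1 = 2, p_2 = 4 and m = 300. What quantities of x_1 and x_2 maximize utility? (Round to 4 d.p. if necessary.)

MRS = (1/3)·(x_2−12)/(x_1−4). Tangency with p_1/p_2 gives x_2−12 = 3·(p_1/p_2)·(x_1−4).
Substituting into the budget: x_1* = 4 + 0.25·(m − 4·p_1 − 12·p_2)/p_1, and x_2* = 12 + 0.75·(…)/p_2.
Discretionary income = 300 − 4·2 − 12·4 = 244; x_1* = 4 + 0.25·244/2 = 34.5; x_2* = 12 + 0.75·244/4 = 57.75.

x_1* = 34.5, x_2* = 57.75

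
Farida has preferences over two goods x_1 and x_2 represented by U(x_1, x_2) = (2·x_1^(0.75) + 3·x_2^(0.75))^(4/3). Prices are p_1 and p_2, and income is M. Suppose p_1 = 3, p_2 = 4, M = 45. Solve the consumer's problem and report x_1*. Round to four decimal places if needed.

From the CES first-order condition, (2/3)·(x_2/x_1)^(0.25) = p_1/p_2.
Solve for the ratio: x_2/x_1 = [(3/2)·p_1/p_2]^(4).
Substitute x_2 = (x_2/x_1)·x_1 into the budget: x_1* = M/(p_1 + p_2·(x_2/x_1)).
Numerically x_2/x_1 = 1.601807, so x_1* = 45/(3 + 4·1.601807) = 4.7836.

x_1* = 4.7836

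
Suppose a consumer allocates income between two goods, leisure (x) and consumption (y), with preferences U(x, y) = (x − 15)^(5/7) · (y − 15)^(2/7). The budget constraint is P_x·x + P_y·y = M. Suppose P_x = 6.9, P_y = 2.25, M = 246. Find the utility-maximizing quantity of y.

y* = 28.8095

This is Cobb-Douglas in (x−15, y−15): tangency gives 5/7·P_y·(y−15) = 2/7·P_x·(x−15).
After buying the subsistence bundle (15, 15), a share 5/7 of the remaining income goes to x: x* = 15 + 5/7·(M − 15P_x − 15P_y)/P_x.
Discretionary income = 246 − 15·6.9 − 15·2.25 = 108.75; y* = 15 + 2/7·108.75/2.25 = 28.8095.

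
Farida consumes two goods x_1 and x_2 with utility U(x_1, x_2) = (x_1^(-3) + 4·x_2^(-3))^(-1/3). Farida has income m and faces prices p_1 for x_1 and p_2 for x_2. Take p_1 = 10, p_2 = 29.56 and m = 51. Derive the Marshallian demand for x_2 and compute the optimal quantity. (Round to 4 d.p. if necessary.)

MRS = MU_x_1/MU_x_2 = (1/4)·(x_2/x_1)^(4). Set equal to p_1/p_2.
Hence x_2/x_1 = (4·p_1/p_2)^(1/(4)), i.e. raised to the 0.25 power.
Substitute x_2 = (x_2/x_1)·x_1 into the budget: x_1* = m/(p_1 + p_2·(x_2/x_1)).
Numerically x_2/x_1 = 1.078547, so x_1* = 51/(10 + 29.56·1.078547) = 1.2177 and x_2* = 1.078547·1.2177 = 1.3134.

x_2* = 1.3134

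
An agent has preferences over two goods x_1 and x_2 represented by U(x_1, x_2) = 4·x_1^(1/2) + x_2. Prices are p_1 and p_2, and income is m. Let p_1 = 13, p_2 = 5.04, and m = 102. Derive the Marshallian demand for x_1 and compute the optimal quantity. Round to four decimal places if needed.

x_1* = 0.6012

Set MRS = p_1/p_2: 2·x_1^(−1/2) = p_1/p_2.
Solve: √x_1 = 2·p_2/p_1, so x_1*(p_1,p_2) = (2·p_2/p_1)², and x_2* = (m − p_1·x_1*)/p_2.
Plugging in: x_1* = (2·5.04/13)² = 0.6012.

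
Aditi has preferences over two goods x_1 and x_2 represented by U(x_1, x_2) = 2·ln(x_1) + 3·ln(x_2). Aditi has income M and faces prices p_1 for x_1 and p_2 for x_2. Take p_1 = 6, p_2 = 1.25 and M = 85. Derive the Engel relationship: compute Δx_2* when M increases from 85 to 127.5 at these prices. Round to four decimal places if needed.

Tangency: MRS = (2/3)·x_2/x_1 = p_1/p_2.
So 2·p_2·x_2 = 3·p_1·x_1; combined with the budget, a share 0.4 of income goes to x_1.
Demand: x_1*(p_1,p_2,M) = 0.4·M/p_1 and x_2* = 0.6·M/p_2.
At p_1=6, p_2=1.25, M=85: x_2* = 0.6·85/1.25 = 40.8.
At M' = 127.5: x_2* = 61.2. Change: 61.2 − 40.8 = 20.4.

Δx_2* = 20.4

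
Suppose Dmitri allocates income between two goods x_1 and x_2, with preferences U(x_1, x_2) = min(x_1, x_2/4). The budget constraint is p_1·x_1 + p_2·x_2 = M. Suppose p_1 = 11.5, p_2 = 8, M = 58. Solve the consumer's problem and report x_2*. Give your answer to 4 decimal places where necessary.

x_2* = 5.3333

Leontief preferences: the optimum is at the kink where x_1/1 = x_2/4, i.e. x_2 = 4·x_1.
Budget: p_1·x_1 + p_2·4·x_1 = M, so (p_1 + 4·p_2)·x_1 = M.
Demand: x_1*(p_1,p_2,M) = M/(p_1 + 4·p_2), x_2* = 4·M/(p_1 + 4·p_2).
Here 11.5 + 4·8 = 43.5, giving x_2* = 5.3333.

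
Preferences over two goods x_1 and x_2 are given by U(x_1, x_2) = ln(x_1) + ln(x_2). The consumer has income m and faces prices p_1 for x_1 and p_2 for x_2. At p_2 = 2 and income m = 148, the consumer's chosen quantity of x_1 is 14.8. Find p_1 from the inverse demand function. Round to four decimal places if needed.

Tangency: MRS = x_2/x_1 = p_1/p_2.
So p_2·x_2 = p_1·x_1; combined with the budget, a share 0.5 of income goes to x_1.
Demand: x_1*(p_1,p_2,m) = 0.5·m/p_1 and x_2* = 0.5·m/p_2.
Set x_1* = 14.8 in the demand function and solve for p_1: p_1 = 5.

p_1 = 5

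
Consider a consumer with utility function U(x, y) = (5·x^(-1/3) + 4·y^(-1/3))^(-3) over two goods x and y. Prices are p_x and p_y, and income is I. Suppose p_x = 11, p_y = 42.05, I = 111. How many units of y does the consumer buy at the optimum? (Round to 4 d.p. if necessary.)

y* = 1.4304

MRS = MU_x/MU_y = (5/4)·(y/x)^(4/3). Set equal to p_x/p_y.
Solve for the ratio: y/x = [(4/5)·p_x/p_y]^(0.75).
Substitute y = (y/x)·x into the budget: x* = I/(p_x + p_y·(y/x)).
Numerically y/x = 0.309412, so x* = 111/(11 + 42.05·0.309412) = 4.6229 and y* = 0.309412·4.6229 = 1.4304.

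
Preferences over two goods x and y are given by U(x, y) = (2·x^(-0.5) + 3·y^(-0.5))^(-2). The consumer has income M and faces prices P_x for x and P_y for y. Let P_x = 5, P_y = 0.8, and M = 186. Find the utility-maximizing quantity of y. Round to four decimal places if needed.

Substitute y = (y/x)·x into the budget: x* = M/(P_x + P_y·(y/x)).
Numerically y/x = 4.446117, so x* = 186/(5 + 0.8·4.446117) = 21.7369 and y* = 4.446117·21.7369 = 96.6446.

y* = 96.6446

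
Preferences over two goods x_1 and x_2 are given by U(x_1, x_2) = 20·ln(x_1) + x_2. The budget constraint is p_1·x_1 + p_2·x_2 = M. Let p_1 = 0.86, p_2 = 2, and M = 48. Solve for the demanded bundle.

Set MRS = p_1/p_2: (20/x_1)/1 = p_1/p_2.
So x_1*(p_1,p_2) = 20·p_2/p_1, independent of income; and x_2* = (M − 20·p_2)/p_2.
At the given prices: x_1* = 20·2/0.86 = 46.5116, and x_2* = 4.

x_1* = 46.5116, x_2* = 4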